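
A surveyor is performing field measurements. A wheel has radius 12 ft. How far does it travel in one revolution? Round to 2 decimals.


Shape: circle
Radius r = 12 ft
Formula: C = 2 * pi * r
C = 2 * pi * 12
C = 24 * pi
C = 75.4
75.4 ft


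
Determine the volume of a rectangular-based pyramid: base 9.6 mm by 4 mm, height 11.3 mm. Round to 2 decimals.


Shape: rectangular pyramid
Base: 9.6 mm x 4 mm, Height h = 11.3 mm
Formula: V = (1/3) * base_area * h
base_area = 9.6 * 4 = 38.4
base_area * h = 38.4 * 11.3 = 433.92
V = 433.92 / 3
V = 144.64
144.64 mm^3


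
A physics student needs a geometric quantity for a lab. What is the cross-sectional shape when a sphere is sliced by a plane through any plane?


Solid: sphere
Cutting plane: through any plane
Visualize the intersection of the plane with the solid's surface.
The boundary of the cut region is a circle.
circle


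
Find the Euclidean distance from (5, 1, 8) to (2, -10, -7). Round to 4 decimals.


3D distance between two points
P1 = (5, 1, 8), P2 = (2, -10, -7)
Formula: d = sqrt((x2-x1)^2 + (y2-y1)^2 + (z2-z1)^2)
dx = 2 - 5 = -3
dy = -10 - 1 = -11
dz = -7 - 8 = -15
dx^2 + dy^2 + dz^2 = 9 + 121 + 225 = 355
d = sqrt(355)
d = 18.8414
18.8414 units


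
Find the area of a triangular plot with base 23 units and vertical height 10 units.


Shape: triangle
Base b = 23 units, Height h = 10 units
Formula: A = (1/2) * b * h
A = 0.5 * 23 * 10
A = 0.5 * 230
A = 115
115 units^2


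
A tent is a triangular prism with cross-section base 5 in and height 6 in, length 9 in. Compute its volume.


Shape: triangular prism
Triangle base = 5 in, triangle height = 6 in, prism length L = 9 in
Formula: V = (1/2 * b * h_tri) * L
Cross-section area = 0.5 * 5 * 6 = 15
V = 15 * 9
V = 135
135 in^3


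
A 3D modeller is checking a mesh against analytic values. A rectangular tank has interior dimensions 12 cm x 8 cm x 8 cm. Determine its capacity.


Shape: rectangular prism
l = 12 cm, w = 8 cm, h = 8 cm
Formula: V = l * w * h
V = 12 * 8 * 8
V = 96 * 8
V = 768
768 cm^3


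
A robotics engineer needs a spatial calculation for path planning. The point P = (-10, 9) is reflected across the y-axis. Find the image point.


Transformation: reflection
Original point: (-10, 9)
Rule for reflection over the y-axis: (x, y) -> (-x, y)
Apply: (-10, 9) -> (10, 9)
(10, 9)


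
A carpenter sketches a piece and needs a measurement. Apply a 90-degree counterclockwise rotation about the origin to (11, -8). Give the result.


Transformation: rotation about the origin
Original point: (11, -8)
Rule for 90 deg counterclockwise: (x, y) -> (-y, x)
Apply: (11, -8) -> (8, 11)
(8, 11)


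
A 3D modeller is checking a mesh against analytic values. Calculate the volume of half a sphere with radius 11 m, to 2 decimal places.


Shape: hemisphere (half of a sphere)
Radius r = 11 m
Formula: V = (1/2) * (4/3) * pi * r^3 = (2/3) * pi * r^3
r^3 = 1331
(2/3) * 1331 = 887.333333
V = 887.333333 * pi
V = 2787.64
2787.64 m^3


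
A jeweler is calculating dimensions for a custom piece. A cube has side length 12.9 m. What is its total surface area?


Shape: cube
Side s = 12.9 m
A cube has 6 square faces.
Formula: SA = 6 * s^2
s^2 = 166.41
SA = 6 * 166.41
SA = 998.46
998.46 m^2


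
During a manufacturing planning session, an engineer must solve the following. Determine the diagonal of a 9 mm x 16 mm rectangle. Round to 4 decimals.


Shape: rectangle (diagonal via Pythagoras)
Sides: 9 mm and 16 mm
Formula: d = sqrt(l^2 + w^2)
l^2 = 81, w^2 = 256
l^2 + w^2 = 337
d = sqrt(337)
d = 18.3576
18.3576 mm


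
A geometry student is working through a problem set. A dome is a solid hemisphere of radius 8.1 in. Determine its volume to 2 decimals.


Shape: hemisphere (half of a sphere)
Radius r = 8.1 in
Formula: V = (1/2) * (4/3) * pi * r^3 = (2/3) * pi * r^3
r^3 = 531.441
(2/3) * 531.441 = 354.294
V = 354.294 * pi
V = 1113.05
1113.05 in^3


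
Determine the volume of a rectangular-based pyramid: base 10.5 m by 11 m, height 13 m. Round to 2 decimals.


Shape: rectangular pyramid
Base: 10.5 m x 11 m, Height h = 13 m
Formula: V = (1/3) * base_area * h
base_area = 10.5 * 11 = 115.5
base_area * h = 115.5 * 13 = 1501.5
V = 1501.5 / 3
V = 500.5
500.5 m^3


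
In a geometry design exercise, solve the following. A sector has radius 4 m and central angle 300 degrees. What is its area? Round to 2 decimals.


Shape: circular sector
Radius r = 4 m, Angle = 300 degrees
Formula: A = (angle/360) * pi * r^2
r^2 = 16
Fraction of circle = 300/360
A = (300/360) * pi * 16
A = 13.333333 * pi
A = 41.89
41.89 m^2


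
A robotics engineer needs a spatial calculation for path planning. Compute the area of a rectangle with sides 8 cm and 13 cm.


Shape: rectangle
Length l = 8 cm, Width w = 13 cm
Formula: A = l * w
A = 8 * 13
A = 104
104 cm^2


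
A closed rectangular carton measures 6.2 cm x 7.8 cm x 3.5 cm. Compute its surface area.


Shape: rectangular prism
l = 6.2 cm, w = 7.8 cm, h = 3.5 cm
Formula: SA = 2(lw + lh + wh)
lw = 48.36, lh = 21.7, wh = 27.3
lw + lh + wh = 97.36
SA = 2 * 97.36
SA = 194.72
194.72 cm^2


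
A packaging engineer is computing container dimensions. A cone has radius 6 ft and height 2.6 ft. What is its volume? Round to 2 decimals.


Shape: cone
Radius r = 6 ft, Height h = 2.6 ft
Formula: V = (1/3) * pi * r^2 * h
r^2 = 36
pi * r^2 * h = pi * 36 * 2.6 = 93.6 * pi
V = 93.6 * pi / 3
V = 98.02
98.02 ft^3


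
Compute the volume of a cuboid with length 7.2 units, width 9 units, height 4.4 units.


Shape: rectangular prism
l = 7.2 units, w = 9 units, h = 4.4 units
Formula: V = l * w * h
V = 7.2 * 9 * 4.4
V = 64.8 * 4.4
V = 285.12
285.12 units^3


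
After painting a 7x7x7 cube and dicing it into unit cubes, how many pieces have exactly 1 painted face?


Large cube: 7 x 7 x 7, cut into unit cubes.
n = 7, so n - 2 = 5
Cubes with 1 painted face lie in the interior of each face.
A cube has 6 faces; each contributes (n - 2)^2 = 25 such cubes.
Count = 6 * 25 = 150
150 unit cubes


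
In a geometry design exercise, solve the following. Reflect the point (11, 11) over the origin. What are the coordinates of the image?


Transformation: reflection
Original point: (11, 11)
Rule for reflection through the origin: (x, y) -> (-x, -y)
Apply: (11, 11) -> (-11, -11)
(-11, -11)


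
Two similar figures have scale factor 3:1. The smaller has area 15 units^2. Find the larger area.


Linear scale factor k = 3
Original area = 15 units^2
Rule: under a linear scaling by k, areas scale by k^2.
k^2 = 3^2 = 9
New area = 15 * 9
New area = 135
135 units^2


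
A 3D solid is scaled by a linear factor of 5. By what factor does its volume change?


Linear scale factor k = 5
Rule: under a linear scaling by k, volumes scale by k^3.
k^3 = 5 * 5 * 5
k^3 = 25 * 5
k^3 = 125
Volume scales by a factor of 125.
125 (dimensionless)


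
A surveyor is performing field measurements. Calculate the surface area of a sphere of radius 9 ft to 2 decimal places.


Shape: sphere
Radius r = 9 ft
Formula: SA = 4 * pi * r^2
r^2 = 81
SA = 4 * pi * 81
SA = 324 * pi
SA = 1017.88
1017.88 ft^2


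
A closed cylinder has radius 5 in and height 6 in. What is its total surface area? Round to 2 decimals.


Shape: closed cylinder
Radius r = 5 in, Height h = 6 in
Formula: SA = 2*pi*r^2 + 2*pi*r*h = 2*pi*r*(r + h)
r + h = 11
2 * r * (r + h) = 2 * 5 * 11 = 110
SA = 110 * pi
SA = 345.58
345.58 in^2


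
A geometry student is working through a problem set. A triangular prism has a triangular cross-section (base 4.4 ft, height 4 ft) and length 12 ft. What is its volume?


Shape: triangular prism
Triangle base = 4.4 ft, triangle height = 4 ft, prism length L = 12 ft
Formula: V = (1/2 * b * h_tri) * L
Cross-section area = 0.5 * 4.4 * 4 = 8.8
V = 8.8 * 12
V = 105.6
105.6 ft^3


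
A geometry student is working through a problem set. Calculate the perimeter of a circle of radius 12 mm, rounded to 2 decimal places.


Shape: circle
Radius r = 12 mm
Formula: C = 2 * pi * r
C = 2 * pi * 12
C = 24 * pi
C = 75.4
75.4 mm


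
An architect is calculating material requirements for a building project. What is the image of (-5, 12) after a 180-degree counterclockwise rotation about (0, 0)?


Transformation: rotation about the origin
Original point: (-5, 12)
Rule for 180 deg: (x, y) -> (-x, -y)
Apply: (-5, 12) -> (5, -12)
(5, -12)


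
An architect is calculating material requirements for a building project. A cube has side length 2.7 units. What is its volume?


Shape: cube
Side s = 2.7 units
Formula: V = s^3
V = 2.7 * 2.7 * 2.7
V = 7.29 * 2.7
V = 19.683
19.683 units^3


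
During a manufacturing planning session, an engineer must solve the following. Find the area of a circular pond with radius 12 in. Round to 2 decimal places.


Shape: circle
Radius r = 12 in
Formula: A = pi * r^2
r^2 = 12^2 = 144
A = pi * 144
A = 452.39
452.39 in^2


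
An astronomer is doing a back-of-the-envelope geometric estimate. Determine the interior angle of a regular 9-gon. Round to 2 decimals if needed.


Shape: regular nonagon (9 sides)
Formula: interior angle = (n - 2) * 180 / n
(n - 2) = 7
(n - 2) * 180 = 1260
angle = 1260 / 9
angle = 140
140 degrees


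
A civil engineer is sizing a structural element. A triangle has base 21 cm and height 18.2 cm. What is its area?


Shape: triangle
Base b = 21 cm, Height h = 18.2 cm
Formula: A = (1/2) * b * h
A = 0.5 * 21 * 18.2
A = 0.5 * 382.2
A = 191.1
191.1 cm^2


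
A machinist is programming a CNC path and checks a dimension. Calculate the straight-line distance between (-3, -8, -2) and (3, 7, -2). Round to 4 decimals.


3D distance between two points
P1 = (-3, -8, -2), P2 = (3, 7, -2)
Formula: d = sqrt((x2-x1)^2 + (y2-y1)^2 + (z2-z1)^2)
dx = 3 - -3 = 6
dy = 7 - -8 = 15
dz = -2 - -2 = 0
dx^2 + dy^2 + dz^2 = 36 + 225 + 0 = 261
d = sqrt(261)
d = 16.1555
16.1555 units


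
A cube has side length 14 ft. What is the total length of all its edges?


Shape: cube
Side s = 14 ft
A cube has 12 edges, all equal.
Formula: total edge length = 12 * s
Total = 12 * 14
Total = 168
168 ft


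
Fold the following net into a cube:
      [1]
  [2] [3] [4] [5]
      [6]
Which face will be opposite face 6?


Net: cross layout. Take square 3 as the base (bottom).
Fold the four squares in the horizontal row up around 3: 2 -> left, 4 -> right, 5 wraps to the top.
Fold 1 and 6 up from 3: 1 -> back, 6 -> front.
Opposite pairs are therefore: (1, 6), (2, 4), (3, 5).
Face 6 is opposite face 1.
face 1


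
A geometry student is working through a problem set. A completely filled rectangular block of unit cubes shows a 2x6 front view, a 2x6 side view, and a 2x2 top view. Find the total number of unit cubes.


Orthographic views of a solid rectangular block:
Front view 2 x 6 -> length = 2, height = 6
Side view 2 x 6 -> width = 2, height = 6 (consistent)
Top view 2 x 2 -> confirms length = 2, width = 2
The block is 2 x 2 x 6.
Total unit cubes = 2 * 2 * 6 = 24
24 unit cubes


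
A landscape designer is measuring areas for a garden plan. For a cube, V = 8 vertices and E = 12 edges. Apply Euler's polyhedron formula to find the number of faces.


Polyhedron: cube
Euler's formula for convex polyhedra: V - E + F = 2
Given: V = 8 vertices and E = 12 edges
Solve for F:
F = 2 + E - V = 2 + 12 - 8 = 6
6 faces


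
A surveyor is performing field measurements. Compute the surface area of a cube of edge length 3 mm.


Shape: cube
Side s = 3 mm
A cube has 6 square faces.
Formula: SA = 6 * s^2
s^2 = 9
SA = 6 * 9
SA = 54
54 mm^2


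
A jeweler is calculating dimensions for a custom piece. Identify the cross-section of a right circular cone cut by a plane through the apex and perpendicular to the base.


Solid: right circular cone
Cutting plane: through the apex and perpendicular to the base
Visualize the intersection of the plane with the solid's surface.
The boundary of the cut region is a isosceles triangle.
isosceles triangle


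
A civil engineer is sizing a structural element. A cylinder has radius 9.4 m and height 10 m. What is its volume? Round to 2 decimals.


Shape: cylinder
Radius r = 9.4 m, Height h = 10 m
Formula: V = pi * r^2 * h
r^2 = 88.36
V = pi * 88.36 * 10
V = 883.6 * pi
V = 2775.91
2775.91 m^3


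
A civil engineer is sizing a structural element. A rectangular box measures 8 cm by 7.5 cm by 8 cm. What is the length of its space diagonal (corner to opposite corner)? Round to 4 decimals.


Shape: rectangular box (space diagonal)
l = 8 cm, w = 7.5 cm, h = 8 cm
Visualize: the diagonal of the base, then a right triangle with that diagonal and the height.
Formula: d = sqrt(l^2 + w^2 + h^2)
l^2 + w^2 + h^2 = 64 + 56.25 + 64 = 184.25
d = sqrt(184.25)
d = 13.5739
13.5739 cm


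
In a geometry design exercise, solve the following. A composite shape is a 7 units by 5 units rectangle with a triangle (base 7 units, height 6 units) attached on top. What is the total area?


Composite shape: rectangle + triangle
Rectangle area = 7 * 5 = 35
Triangle area = 0.5 * 7 * 6 = 21
Total = 35 + 21
Total = 56
56 units^2


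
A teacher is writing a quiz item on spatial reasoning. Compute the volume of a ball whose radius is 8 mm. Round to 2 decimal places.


Shape: sphere
Radius r = 8 mm
Formula: V = (4/3) * pi * r^3
r^3 = 512
(4/3) * 512 = 682.666667
V = 682.666667 * pi
V = 2144.66
2144.66 mm^3


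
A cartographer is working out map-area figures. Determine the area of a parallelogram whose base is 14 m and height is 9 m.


Shape: parallelogram
Base b = 14 m, Height h = 9 m
Formula: A = b * h
A = 14 * 9
A = 126
126 m^2


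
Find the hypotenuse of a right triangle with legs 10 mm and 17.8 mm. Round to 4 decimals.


Shape: right triangle
Legs a = 10 mm, b = 17.8 mm
Formula: c = sqrt(a^2 + b^2)
a^2 = 100, b^2 = 316.84
a^2 + b^2 = 416.84
c = sqrt(416.84)
c = 20.4167
20.4167 mm


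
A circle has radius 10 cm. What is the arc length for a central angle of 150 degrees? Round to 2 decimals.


Shape: circular arc
Radius r = 10 cm, Angle = 150 degrees
Formula: L = (angle/360) * 2 * pi * r
2 * pi * r = 20 * pi
L = (150/360) * 20 * pi
L = 8.333333 * pi
L = 26.18
26.18 cm


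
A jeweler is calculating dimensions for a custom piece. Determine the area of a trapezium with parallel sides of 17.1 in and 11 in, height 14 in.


Shape: trapezoid
Parallel sides a = 17.1 in, b = 11 in; Height h = 14 in
Formula: A = (a + b) * h / 2
a + b = 17.1 + 11 = 28.1
A = 28.1 * 14 / 2
A = 393.4 / 2
A = 196.7
196.7 in^2


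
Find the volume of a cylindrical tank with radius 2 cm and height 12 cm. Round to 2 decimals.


Shape: cylinder
Radius r = 2 cm, Height h = 12 cm
Formula: V = pi * r^2 * h
r^2 = 4
V = pi * 4 * 12
V = 48 * pi
V = 150.8
150.8 cm^3


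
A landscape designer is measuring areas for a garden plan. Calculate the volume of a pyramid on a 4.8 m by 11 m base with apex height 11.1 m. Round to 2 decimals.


Shape: rectangular pyramid
Base: 4.8 m x 11 m, Height h = 11.1 m
Formula: V = (1/3) * base_area * h
base_area = 4.8 * 11 = 52.8
base_area * h = 52.8 * 11.1 = 586.08
V = 586.08 / 3
V = 195.36
195.36 m^3


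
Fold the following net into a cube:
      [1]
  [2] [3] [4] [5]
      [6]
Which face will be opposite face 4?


Net: cross layout. Take square 3 as the base (bottom).
Fold the four squares in the horizontal row up around 3: 2 -> left, 4 -> right, 5 wraps to the top.
Fold 1 and 6 up from 3: 1 -> back, 6 -> front.
Opposite pairs are therefore: (1, 6), (2, 4), (3, 5).
Face 4 is opposite face 2.
face 2


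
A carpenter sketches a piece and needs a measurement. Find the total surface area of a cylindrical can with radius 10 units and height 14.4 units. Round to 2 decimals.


Shape: closed cylinder
Radius r = 10 units, Height h = 14.4 units
Formula: SA = 2*pi*r^2 + 2*pi*r*h = 2*pi*r*(r + h)
r + h = 24.4
2 * r * (r + h) = 2 * 10 * 24.4 = 488
SA = 488 * pi
SA = 1533.1
1533.1 units^2


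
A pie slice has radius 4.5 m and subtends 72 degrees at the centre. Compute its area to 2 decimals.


Shape: circular sector
Radius r = 4.5 m, Angle = 72 degrees
Formula: A = (angle/360) * pi * r^2
r^2 = 20.25
Fraction of circle = 72/360
A = (72/360) * pi * 20.25
A = 4.05 * pi
A = 12.72
12.72 m^2


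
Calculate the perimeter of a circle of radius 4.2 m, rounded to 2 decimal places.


Shape: circle
Radius r = 4.2 m
Formula: C = 2 * pi * r
C = 2 * pi * 4.2
C = 8.4 * pi
C = 26.39
26.39 m


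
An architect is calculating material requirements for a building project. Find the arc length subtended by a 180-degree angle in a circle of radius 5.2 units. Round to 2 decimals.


Shape: circular arc
Radius r = 5.2 units, Angle = 180 degrees
Formula: L = (angle/360) * 2 * pi * r
2 * pi * r = 10.4 * pi
L = (180/360) * 10.4 * pi
L = 5.2 * pi
L = 16.34
16.34 units


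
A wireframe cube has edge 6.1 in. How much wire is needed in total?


Shape: cube
Side s = 6.1 in
A cube has 12 edges, all equal.
Formula: total edge length = 12 * s
Total = 12 * 6.1
Total = 73.2
73.2 in


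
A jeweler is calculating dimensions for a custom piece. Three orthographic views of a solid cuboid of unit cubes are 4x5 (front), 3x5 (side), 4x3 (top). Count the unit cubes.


Orthographic views of a solid rectangular block:
Front view 4 x 5 -> length = 4, height = 5
Side view 3 x 5 -> width = 3, height = 5 (consistent)
Top view 4 x 3 -> confirms length = 4, width = 3
The block is 4 x 3 x 5.
Total unit cubes = 4 * 3 * 5 = 60
60 unit cubes


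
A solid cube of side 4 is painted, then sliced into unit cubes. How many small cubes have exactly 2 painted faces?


Large cube: 4 x 4 x 4, cut into unit cubes.
n = 4, so n - 2 = 2
Cubes with 2 painted faces lie along the edges, excluding corners.
A cube has 12 edges; each contributes (n - 2) = 2 such cubes.
Count = 12 * 2 = 24
24 unit cubes


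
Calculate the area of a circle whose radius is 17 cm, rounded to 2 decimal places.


Shape: circle
Radius r = 17 cm
Formula: A = pi * r^2
r^2 = 17^2 = 289
A = pi * 289
A = 907.92
907.92 cm^2


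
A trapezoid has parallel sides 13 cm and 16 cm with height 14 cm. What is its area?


Shape: trapezoid
Parallel sides a = 13 cm, b = 16 cm; Height h = 14 cm
Formula: A = (a + b) * h / 2
a + b = 13 + 16 = 29
A = 29 * 14 / 2
A = 406 / 2
A = 203
203 cm^2


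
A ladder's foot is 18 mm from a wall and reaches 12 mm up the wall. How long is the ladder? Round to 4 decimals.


Shape: right triangle
Legs a = 18 mm, b = 12 mm
Formula: c = sqrt(a^2 + b^2)
a^2 = 324, b^2 = 144
a^2 + b^2 = 468
c = sqrt(468)
c = 21.6333
21.6333 mm


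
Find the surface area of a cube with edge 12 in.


Shape: cube
Side s = 12 in
A cube has 6 square faces.
Formula: SA = 6 * s^2
s^2 = 144
SA = 6 * 144
SA = 864
864 in^2


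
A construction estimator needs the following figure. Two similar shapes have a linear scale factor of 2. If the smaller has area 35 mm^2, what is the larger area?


Linear scale factor k = 2
Original area = 35 mm^2
Rule: under a linear scaling by k, areas scale by k^2.
k^2 = 2^2 = 4
New area = 35 * 4
New area = 140
140 mm^2


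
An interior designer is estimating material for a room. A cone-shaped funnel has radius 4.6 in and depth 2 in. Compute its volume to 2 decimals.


Shape: cone
Radius r = 4.6 in, Height h = 2 in
Formula: V = (1/3) * pi * r^2 * h
r^2 = 21.16
pi * r^2 * h = pi * 21.16 * 2 = 42.32 * pi
V = 42.32 * pi / 3
V = 44.32
44.32 in^3


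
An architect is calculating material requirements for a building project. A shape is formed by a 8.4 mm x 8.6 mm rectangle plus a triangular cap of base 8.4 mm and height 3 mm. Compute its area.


Composite shape: rectangle + triangle
Rectangle area = 8.4 * 8.6 = 72.24
Triangle area = 0.5 * 8.4 * 3 = 12.6
Total = 72.24 + 12.6
Total = 84.84
84.84 mm^2


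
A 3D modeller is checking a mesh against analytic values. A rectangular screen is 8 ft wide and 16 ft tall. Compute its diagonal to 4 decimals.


Shape: rectangle (diagonal via Pythagoras)
Sides: 8 ft and 16 ft
Formula: d = sqrt(l^2 + w^2)
l^2 = 64, w^2 = 256
l^2 + w^2 = 320
d = sqrt(320)
d = 17.8885
17.8885 ft


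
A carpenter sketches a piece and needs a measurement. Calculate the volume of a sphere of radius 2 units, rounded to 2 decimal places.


Shape: sphere
Radius r = 2 units
Formula: V = (4/3) * pi * r^3
r^3 = 8
(4/3) * 8 = 10.666667
V = 10.666667 * pi
V = 33.51
33.51 units^3


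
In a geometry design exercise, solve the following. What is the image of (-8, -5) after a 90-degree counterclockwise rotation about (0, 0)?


Transformation: rotation about the origin
Original point: (-8, -5)
Rule for 90 deg counterclockwise: (x, y) -> (-y, x)
Apply: (-8, -5) -> (5, -8)
(5, -8)


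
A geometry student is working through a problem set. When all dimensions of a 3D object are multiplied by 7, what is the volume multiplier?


Linear scale factor k = 7
Rule: under a linear scaling by k, volumes scale by k^3.
k^3 = 7 * 7 * 7
k^3 = 49 * 7
k^3 = 343
Volume scales by a factor of 343.
343 (dimensionless)


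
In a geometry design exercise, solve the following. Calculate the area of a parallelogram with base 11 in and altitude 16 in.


Shape: parallelogram
Base b = 11 in, Height h = 16 in
Formula: A = b * h
A = 11 * 16
A = 176
176 in^2


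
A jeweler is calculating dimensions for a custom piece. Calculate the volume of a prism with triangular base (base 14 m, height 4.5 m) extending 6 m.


Shape: triangular prism
Triangle base = 14 m, triangle height = 4.5 m, prism length L = 6 m
Formula: V = (1/2 * b * h_tri) * L
Cross-section area = 0.5 * 14 * 4.5 = 31.5
V = 31.5 * 6
V = 189
189 m^3


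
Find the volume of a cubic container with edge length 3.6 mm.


Shape: cube
Side s = 3.6 mm
Formula: V = s^3
V = 3.6 * 3.6 * 3.6
V = 12.96 * 3.6
V = 46.656
46.656 mm^3


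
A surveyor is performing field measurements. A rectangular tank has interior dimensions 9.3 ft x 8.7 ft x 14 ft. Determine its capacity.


Shape: rectangular prism
l = 9.3 ft, w = 8.7 ft, h = 14 ft
Formula: V = l * w * h
V = 9.3 * 8.7 * 14
V = 80.91 * 14
V = 1132.74
1132.74 ft^3


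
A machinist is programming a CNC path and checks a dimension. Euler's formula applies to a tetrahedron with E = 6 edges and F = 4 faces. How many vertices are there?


Polyhedron: tetrahedron
Euler's formula for convex polyhedra: V - E + F = 2
Given: E = 6 edges and F = 4 faces
Solve for V:
V = 2 + E - F = 2 + 6 - 4 = 4
4 vertices


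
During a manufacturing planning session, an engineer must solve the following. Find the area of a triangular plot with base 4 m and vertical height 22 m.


Shape: triangle
Base b = 4 m, Height h = 22 m
Formula: A = (1/2) * b * h
A = 0.5 * 4 * 22
A = 0.5 * 88
A = 44
44 m^2


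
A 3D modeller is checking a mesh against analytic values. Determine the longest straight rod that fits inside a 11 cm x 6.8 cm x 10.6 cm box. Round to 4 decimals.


Shape: rectangular box (space diagonal)
l = 11 cm, w = 6.8 cm, h = 10.6 cm
Visualize: the diagonal of the base, then a right triangle with that diagonal and the height.
Formula: d = sqrt(l^2 + w^2 + h^2)
l^2 + w^2 + h^2 = 121 + 46.24 + 112.36 = 279.6
d = sqrt(279.6)
d = 16.7212
16.7212 cm


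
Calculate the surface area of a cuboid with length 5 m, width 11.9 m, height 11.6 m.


Shape: rectangular prism
l = 5 m, w = 11.9 m, h = 11.6 m
Formula: SA = 2(lw + lh + wh)
lw = 59.5, lh = 58, wh = 138.04
lw + lh + wh = 255.54
SA = 2 * 255.54
SA = 511.08
511.08 m^2


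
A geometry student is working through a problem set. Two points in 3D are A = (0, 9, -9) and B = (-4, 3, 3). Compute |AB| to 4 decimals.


3D distance between two points
P1 = (0, 9, -9), P2 = (-4, 3, 3)
Formula: d = sqrt((x2-x1)^2 + (y2-y1)^2 + (z2-z1)^2)
dx = -4 - 0 = -4
dy = 3 - 9 = -6
dz = 3 - -9 = 12
dx^2 + dy^2 + dz^2 = 16 + 36 + 144 = 196
d = sqrt(196)
d = 14.0
14 units


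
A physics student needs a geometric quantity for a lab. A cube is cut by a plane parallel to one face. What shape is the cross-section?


Solid: cube
Cutting plane: parallel to one face
Visualize the intersection of the plane with the solid's surface.
The boundary of the cut region is a square.
square


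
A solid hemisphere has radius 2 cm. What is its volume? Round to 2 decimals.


Shape: hemisphere (half of a sphere)
Radius r = 2 cm
Formula: V = (1/2) * (4/3) * pi * r^3 = (2/3) * pi * r^3
r^3 = 8
(2/3) * 8 = 5.333333
V = 5.333333 * pi
V = 16.76
16.76 cm^3


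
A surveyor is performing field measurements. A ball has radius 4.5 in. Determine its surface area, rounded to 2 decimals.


Shape: sphere
Radius r = 4.5 in
Formula: SA = 4 * pi * r^2
r^2 = 20.25
SA = 4 * pi * 20.25
SA = 81 * pi
SA = 254.47
254.47 in^2


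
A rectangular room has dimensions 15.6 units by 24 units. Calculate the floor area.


Shape: rectangle
Length l = 15.6 units, Width w = 24 units
Formula: A = l * w
A = 15.6 * 24
A = 374.4
374.4 units^2


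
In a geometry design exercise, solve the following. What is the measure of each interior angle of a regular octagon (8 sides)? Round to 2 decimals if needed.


Shape: regular octagon (8 sides)
Formula: interior angle = (n - 2) * 180 / n
(n - 2) = 6
(n - 2) * 180 = 1080
angle = 1080 / 8
angle = 135
135 degrees


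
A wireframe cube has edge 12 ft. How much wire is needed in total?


Shape: cube
Side s = 12 ft
A cube has 12 edges, all equal.
Formula: total edge length = 12 * s
Total = 12 * 12
Total = 144
144 ft


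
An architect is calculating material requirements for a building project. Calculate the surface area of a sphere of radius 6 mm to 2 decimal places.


Shape: sphere
Radius r = 6 mm
Formula: SA = 4 * pi * r^2
r^2 = 36
SA = 4 * pi * 36
SA = 144 * pi
SA = 452.39
452.39 mm^2


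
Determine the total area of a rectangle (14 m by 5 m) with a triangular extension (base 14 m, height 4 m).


Composite shape: rectangle + triangle
Rectangle area = 14 * 5 = 70
Triangle area = 0.5 * 14 * 4 = 28
Total = 70 + 28
Total = 98
98 m^2


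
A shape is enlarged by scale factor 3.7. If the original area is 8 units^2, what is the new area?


Linear scale factor k = 3.7
Original area = 8 units^2
Rule: under a linear scaling by k, areas scale by k^2.
k^2 = 3.7^2 = 13.69
New area = 8 * 13.69
New area = 109.52
109.52 units^2


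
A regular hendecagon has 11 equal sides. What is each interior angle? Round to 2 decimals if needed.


Shape: regular hendecagon (11 sides)
Formula: interior angle = (n - 2) * 180 / n
(n - 2) = 9
(n - 2) * 180 = 1620
angle = 1620 / 11
angle = 147.27
147.27 degrees


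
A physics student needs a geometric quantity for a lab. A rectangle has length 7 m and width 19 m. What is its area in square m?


Shape: rectangle
Length l = 7 m, Width w = 19 m
Formula: A = l * w
A = 7 * 19
A = 133
133 m^2


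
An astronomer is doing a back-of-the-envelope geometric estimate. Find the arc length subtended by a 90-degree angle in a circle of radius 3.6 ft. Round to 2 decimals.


Shape: circular arc
Radius r = 3.6 ft, Angle = 90 degrees
Formula: L = (angle/360) * 2 * pi * r
2 * pi * r = 7.2 * pi
L = (90/360) * 7.2 * pi
L = 1.8 * pi
L = 5.65
5.65 ft


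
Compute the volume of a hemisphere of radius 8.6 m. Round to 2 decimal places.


Shape: hemisphere (half of a sphere)
Radius r = 8.6 m
Formula: V = (1/2) * (4/3) * pi * r^3 = (2/3) * pi * r^3
r^3 = 636.056
(2/3) * 636.056 = 424.037333
V = 424.037333 * pi
V = 1332.15
1332.15 m^3


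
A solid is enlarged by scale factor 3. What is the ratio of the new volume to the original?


Linear scale factor k = 3
Rule: under a linear scaling by k, volumes scale by k^3.
k^3 = 3 * 3 * 3
k^3 = 9 * 3
k^3 = 27
Volume scales by a factor of 27.
27 (dimensionless)


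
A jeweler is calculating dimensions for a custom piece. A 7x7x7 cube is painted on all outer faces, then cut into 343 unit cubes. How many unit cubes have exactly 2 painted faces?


Large cube: 7 x 7 x 7, cut into unit cubes.
n = 7, so n - 2 = 5
Cubes with 2 painted faces lie along the edges, excluding corners.
A cube has 12 edges; each contributes (n - 2) = 5 such cubes.
Count = 12 * 5 = 60
60 unit cubes


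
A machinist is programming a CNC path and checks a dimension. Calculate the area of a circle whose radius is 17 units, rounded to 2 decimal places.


Shape: circle
Radius r = 17 units
Formula: A = pi * r^2
r^2 = 17^2 = 289
A = pi * 289
A = 907.92
907.92 units^2


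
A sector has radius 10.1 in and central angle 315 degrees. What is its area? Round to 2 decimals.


Shape: circular sector
Radius r = 10.1 in, Angle = 315 degrees
Formula: A = (angle/360) * pi * r^2
r^2 = 102.01
Fraction of circle = 315/360
A = (315/360) * pi * 102.01
A = 89.25875 * pi
A = 280.41
280.41 in^2


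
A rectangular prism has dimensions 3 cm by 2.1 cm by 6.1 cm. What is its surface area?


Shape: rectangular prism
l = 3 cm, w = 2.1 cm, h = 6.1 cm
Formula: SA = 2(lw + lh + wh)
lw = 6.3, lh = 18.3, wh = 12.81
lw + lh + wh = 37.41
SA = 2 * 37.41
SA = 74.82
74.82 cm^2


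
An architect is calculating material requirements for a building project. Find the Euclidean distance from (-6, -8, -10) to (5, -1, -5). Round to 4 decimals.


3D distance between two points
P1 = (-6, -8, -10), P2 = (5, -1, -5)
Formula: d = sqrt((x2-x1)^2 + (y2-y1)^2 + (z2-z1)^2)
dx = 5 - -6 = 11
dy = -1 - -8 = 7
dz = -5 - -10 = 5
dx^2 + dy^2 + dz^2 = 121 + 49 + 25 = 195
d = sqrt(195)
d = 13.9642
13.9642 units


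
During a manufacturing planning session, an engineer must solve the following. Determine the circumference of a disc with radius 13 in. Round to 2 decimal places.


Shape: circle
Radius r = 13 in
Formula: C = 2 * pi * r
C = 2 * pi * 13
C = 26 * pi
C = 81.68
81.68 in


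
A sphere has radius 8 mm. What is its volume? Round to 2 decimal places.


Shape: sphere
Radius r = 8 mm
Formula: V = (4/3) * pi * r^3
r^3 = 512
(4/3) * 512 = 682.666667
V = 682.666667 * pi
V = 2144.66
2144.66 mm^3


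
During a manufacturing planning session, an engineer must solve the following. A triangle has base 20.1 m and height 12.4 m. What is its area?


Shape: triangle
Base b = 20.1 m, Height h = 12.4 m
Formula: A = (1/2) * b * h
A = 0.5 * 20.1 * 12.4
A = 0.5 * 249.24
A = 124.62
124.62 m^2


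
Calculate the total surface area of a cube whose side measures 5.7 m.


Shape: cube
Side s = 5.7 m
A cube has 6 square faces.
Formula: SA = 6 * s^2
s^2 = 32.49
SA = 6 * 32.49
SA = 194.94
194.94 m^2


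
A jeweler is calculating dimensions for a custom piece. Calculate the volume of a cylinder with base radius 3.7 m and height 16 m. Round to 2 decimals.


Shape: cylinder
Radius r = 3.7 m, Height h = 16 m
Formula: V = pi * r^2 * h
r^2 = 13.69
V = pi * 13.69 * 16
V = 219.04 * pi
V = 688.13
688.13 m^3


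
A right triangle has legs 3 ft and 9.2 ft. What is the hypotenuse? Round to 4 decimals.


Shape: right triangle
Legs a = 3 ft, b = 9.2 ft
Formula: c = sqrt(a^2 + b^2)
a^2 = 9, b^2 = 84.64
a^2 + b^2 = 93.64
c = sqrt(93.64)
c = 9.6768
9.6768 ft


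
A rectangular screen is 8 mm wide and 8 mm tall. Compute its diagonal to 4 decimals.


Shape: rectangle (diagonal via Pythagoras)
Sides: 8 mm and 8 mm
Formula: d = sqrt(l^2 + w^2)
l^2 = 64, w^2 = 64
l^2 + w^2 = 128
d = sqrt(128)
d = 11.3137
11.3137 mm


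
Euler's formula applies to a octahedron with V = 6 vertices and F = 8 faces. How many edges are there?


Polyhedron: octahedron
Euler's formula for convex polyhedra: V - E + F = 2
Given: V = 6 vertices and F = 8 faces
Solve for E:
E = V + F - 2 = 6 + 8 - 2 = 12
12 edges


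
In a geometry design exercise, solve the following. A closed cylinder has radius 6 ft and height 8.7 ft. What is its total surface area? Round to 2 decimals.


Shape: closed cylinder
Radius r = 6 ft, Height h = 8.7 ft
Formula: SA = 2*pi*r^2 + 2*pi*r*h = 2*pi*r*(r + h)
r + h = 14.7
2 * r * (r + h) = 2 * 6 * 14.7 = 176.4
SA = 176.4 * pi
SA = 554.18
554.18 ft^2


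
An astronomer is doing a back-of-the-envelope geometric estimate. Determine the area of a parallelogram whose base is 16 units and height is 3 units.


Shape: parallelogram
Base b = 16 units, Height h = 3 units
Formula: A = b * h
A = 16 * 3
A = 48
48 units^2


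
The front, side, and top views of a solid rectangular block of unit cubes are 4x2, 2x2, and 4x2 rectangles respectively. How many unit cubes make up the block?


Orthographic views of a solid rectangular block:
Front view 4 x 2 -> length = 4, height = 2
Side view 2 x 2 -> width = 2, height = 2 (consistent)
Top view 4 x 2 -> confirms length = 4, width = 2
The block is 4 x 2 x 2.
Total unit cubes = 4 * 2 * 2 = 16
16 unit cubes


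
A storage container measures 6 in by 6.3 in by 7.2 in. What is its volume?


Shape: rectangular prism
l = 6 in, w = 6.3 in, h = 7.2 in
Formula: V = l * w * h
V = 6 * 6.3 * 7.2
V = 37.8 * 7.2
V = 272.16
272.16 in^3


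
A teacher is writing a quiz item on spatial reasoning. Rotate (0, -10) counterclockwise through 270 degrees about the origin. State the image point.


Transformation: rotation about the origin
Original point: (0, -10)
Rule for 270 deg counterclockwise: (x, y) -> (y, -x)
Apply: (0, -10) -> (-10, 0)
(-10, 0)


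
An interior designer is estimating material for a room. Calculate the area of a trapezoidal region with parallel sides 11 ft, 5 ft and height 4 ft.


Shape: trapezoid
Parallel sides a = 11 ft, b = 5 ft; Height h = 4 ft
Formula: A = (a + b) * h / 2
a + b = 11 + 5 = 16
A = 16 * 4 / 2
A = 64 / 2
A = 32
32 ft^2


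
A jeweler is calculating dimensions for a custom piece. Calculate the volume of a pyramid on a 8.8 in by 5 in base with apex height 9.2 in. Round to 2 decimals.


Shape: rectangular pyramid
Base: 8.8 in x 5 in, Height h = 9.2 in
Formula: V = (1/3) * base_area * h
base_area = 8.8 * 5 = 44
base_area * h = 44 * 9.2 = 404.8
V = 404.8 / 3
V = 134.93
134.93 in^3


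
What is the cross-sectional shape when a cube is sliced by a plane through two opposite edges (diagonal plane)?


Solid: cube
Cutting plane: through two opposite edges (diagonal plane)
Visualize the intersection of the plane with the solid's surface.
The boundary of the cut region is a rectangle.
rectangle


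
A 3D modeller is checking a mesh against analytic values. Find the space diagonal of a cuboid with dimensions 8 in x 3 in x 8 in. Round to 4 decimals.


Shape: rectangular box (space diagonal)
l = 8 in, w = 3 in, h = 8 in
Visualize: the diagonal of the base, then a right triangle with that diagonal and the height.
Formula: d = sqrt(l^2 + w^2 + h^2)
l^2 + w^2 + h^2 = 64 + 9 + 64 = 137
d = sqrt(137)
d = 11.7047
11.7047 in


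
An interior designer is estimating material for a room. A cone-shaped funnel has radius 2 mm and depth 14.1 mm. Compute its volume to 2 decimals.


Shape: cone
Radius r = 2 mm, Height h = 14.1 mm
Formula: V = (1/3) * pi * r^2 * h
r^2 = 4
pi * r^2 * h = pi * 4 * 14.1 = 56.4 * pi
V = 56.4 * pi / 3
V = 59.06
59.06 mm^3


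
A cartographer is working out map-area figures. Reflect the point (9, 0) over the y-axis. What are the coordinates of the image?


Transformation: reflection
Original point: (9, 0)
Rule for reflection over the y-axis: (x, y) -> (-x, y)
Apply: (9, 0) -> (-9, 0)
(-9, 0)


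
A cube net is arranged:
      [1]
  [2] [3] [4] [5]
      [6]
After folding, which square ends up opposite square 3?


Net: cross layout. Take square 3 as the base (bottom).
Fold the four squares in the horizontal row up around 3: 2 -> left, 4 -> right, 5 wraps to the top.
Fold 1 and 6 up from 3: 1 -> back, 6 -> front.
Opposite pairs are therefore: (1, 6), (2, 4), (3, 5).
Face 3 is opposite face 5.
face 5


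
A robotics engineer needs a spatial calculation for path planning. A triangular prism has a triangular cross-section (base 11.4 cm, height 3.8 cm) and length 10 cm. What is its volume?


Shape: triangular prism
Triangle base = 11.4 cm, triangle height = 3.8 cm, prism length L = 10 cm
Formula: V = (1/2 * b * h_tri) * L
Cross-section area = 0.5 * 11.4 * 3.8 = 21.66
V = 21.66 * 10
V = 216.6
216.6 cm^3


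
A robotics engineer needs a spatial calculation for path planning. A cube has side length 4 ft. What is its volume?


Shape: cube
Side s = 4 ft
Formula: V = s^3
V = 4 * 4 * 4
V = 16 * 4
V = 64
64 ft^3


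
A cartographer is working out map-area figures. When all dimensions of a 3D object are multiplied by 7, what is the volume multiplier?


Linear scale factor k = 7
Rule: under a linear scaling by k, volumes scale by k^3.
k^3 = 7 * 7 * 7
k^3 = 49 * 7
k^3 = 343
Volume scales by a factor of 343.
343 (dimensionless)


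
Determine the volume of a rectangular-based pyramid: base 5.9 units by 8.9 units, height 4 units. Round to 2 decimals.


Shape: rectangular pyramid
Base: 5.9 units x 8.9 units, Height h = 4 units
Formula: V = (1/3) * base_area * h
base_area = 5.9 * 8.9 = 52.51
base_area * h = 52.51 * 4 = 210.04
V = 210.04 / 3
V = 70.01
70.01 units^3


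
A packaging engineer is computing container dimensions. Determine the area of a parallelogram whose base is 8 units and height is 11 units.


Shape: parallelogram
Base b = 8 units, Height h = 11 units
Formula: A = b * h
A = 8 * 11
A = 88
88 units^2


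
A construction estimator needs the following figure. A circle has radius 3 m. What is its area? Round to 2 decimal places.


Shape: circle
Radius r = 3 m
Formula: A = pi * r^2
r^2 = 3^2 = 9
A = pi * 9
A = 28.27
28.27 m^2


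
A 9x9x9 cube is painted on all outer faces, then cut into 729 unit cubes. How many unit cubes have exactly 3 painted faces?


Large cube: 9 x 9 x 9, cut into unit cubes.
Cubes with 3 painted faces are at the corners. A cube always has 8 corners.
Count = 8
8 unit cubes


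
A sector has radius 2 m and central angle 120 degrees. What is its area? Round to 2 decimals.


Shape: circular sector
Radius r = 2 m, Angle = 120 degrees
Formula: A = (angle/360) * pi * r^2
r^2 = 4
Fraction of circle = 120/360
A = (120/360) * pi * 4
A = 1.333333 * pi
A = 4.19
4.19 m^2


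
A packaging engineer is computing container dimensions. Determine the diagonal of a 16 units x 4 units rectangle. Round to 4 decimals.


Shape: rectangle (diagonal via Pythagoras)
Sides: 16 units and 4 units
Formula: d = sqrt(l^2 + w^2)
l^2 = 256, w^2 = 16
l^2 + w^2 = 272
d = sqrt(272)
d = 16.4924
16.4924 units


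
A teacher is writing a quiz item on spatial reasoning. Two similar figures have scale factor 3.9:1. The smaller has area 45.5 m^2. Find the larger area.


Linear scale factor k = 3.9
Original area = 45.5 m^2
Rule: under a linear scaling by k, areas scale by k^2.
k^2 = 3.9^2 = 15.21
New area = 45.5 * 15.21
New area = 692.055
692.055 m^2


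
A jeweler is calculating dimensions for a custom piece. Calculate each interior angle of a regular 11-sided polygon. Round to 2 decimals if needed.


Shape: regular hendecagon (11 sides)
Formula: interior angle = (n - 2) * 180 / n
(n - 2) = 9
(n - 2) * 180 = 1620
angle = 1620 / 11
angle = 147.27
147.27 degrees


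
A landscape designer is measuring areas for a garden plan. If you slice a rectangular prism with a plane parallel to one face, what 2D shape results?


Solid: rectangular prism
Cutting plane: parallel to one face
Visualize the intersection of the plane with the solid's surface.
The boundary of the cut region is a rectangle.
rectangle


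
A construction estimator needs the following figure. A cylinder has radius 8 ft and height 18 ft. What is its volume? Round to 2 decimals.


Shape: cylinder
Radius r = 8 ft, Height h = 18 ft
Formula: V = pi * r^2 * h
r^2 = 64
V = pi * 64 * 18
V = 1152 * pi
V = 3619.11
3619.11 ft^3


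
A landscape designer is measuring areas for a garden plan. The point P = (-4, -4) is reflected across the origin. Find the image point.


Transformation: reflection
Original point: (-4, -4)
Rule for reflection through the origin: (x, y) -> (-x, -y)
Apply: (-4, -4) -> (4, 4)
(4, 4)


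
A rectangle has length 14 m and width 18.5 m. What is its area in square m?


Shape: rectangle
Length l = 14 m, Width w = 18.5 m
Formula: A = l * w
A = 14 * 18.5
A = 259
259 m^2
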